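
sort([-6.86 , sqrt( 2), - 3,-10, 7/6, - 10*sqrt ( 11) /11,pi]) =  [ - 10,-6.86,-10*sqrt( 11 )/11 , - 3,7/6, sqrt( 2), pi]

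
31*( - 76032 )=-2356992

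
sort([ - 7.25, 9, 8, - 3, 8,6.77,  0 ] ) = [ - 7.25, -3,0, 6.77,8,8,9 ]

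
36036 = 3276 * 11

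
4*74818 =299272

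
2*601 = 1202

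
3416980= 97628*35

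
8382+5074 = 13456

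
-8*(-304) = 2432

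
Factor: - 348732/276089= -2^2*3^3*11^(-1)*19^( - 1) * 1321^(  -  1)*3229^1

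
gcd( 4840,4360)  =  40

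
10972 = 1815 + 9157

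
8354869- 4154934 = 4199935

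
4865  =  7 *695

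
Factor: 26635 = 5^1 * 7^1*761^1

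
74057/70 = 74057/70 = 1057.96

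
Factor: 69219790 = 2^1 * 5^1* 929^1*7451^1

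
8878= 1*8878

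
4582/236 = 19+49/118 = 19.42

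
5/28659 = 5/28659 =0.00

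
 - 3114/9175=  - 1 +6061/9175= - 0.34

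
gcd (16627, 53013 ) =1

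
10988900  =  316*34775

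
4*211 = 844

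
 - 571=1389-1960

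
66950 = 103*650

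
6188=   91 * 68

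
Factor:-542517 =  - 3^1*139^1*1301^1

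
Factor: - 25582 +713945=13^1*52951^1  =  688363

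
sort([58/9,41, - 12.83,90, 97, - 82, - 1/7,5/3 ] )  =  [ - 82, - 12.83,-1/7, 5/3,58/9,41, 90 , 97 ] 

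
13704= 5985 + 7719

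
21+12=33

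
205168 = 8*25646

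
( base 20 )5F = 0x73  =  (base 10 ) 115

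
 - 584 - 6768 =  - 7352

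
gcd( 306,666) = 18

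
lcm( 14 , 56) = 56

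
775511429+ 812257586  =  1587769015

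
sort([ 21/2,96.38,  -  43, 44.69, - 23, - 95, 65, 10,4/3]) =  [ - 95, -43,-23, 4/3,10, 21/2,44.69, 65, 96.38 ]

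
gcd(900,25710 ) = 30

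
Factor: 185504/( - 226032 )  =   - 682/831  =  -  2^1*3^( - 1 )*11^1*31^1*277^( - 1 ) 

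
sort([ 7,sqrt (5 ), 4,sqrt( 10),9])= [ sqrt (5),sqrt( 10), 4 , 7,9 ]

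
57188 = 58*986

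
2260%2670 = 2260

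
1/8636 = 1/8636 = 0.00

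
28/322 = 2/23 = 0.09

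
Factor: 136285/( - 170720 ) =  - 2^( - 5 )*11^( -1) * 281^1 = -281/352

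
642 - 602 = 40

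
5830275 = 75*77737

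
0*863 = 0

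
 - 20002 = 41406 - 61408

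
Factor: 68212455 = 3^1*5^1*367^1*12391^1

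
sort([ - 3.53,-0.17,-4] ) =[ - 4, - 3.53, - 0.17]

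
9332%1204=904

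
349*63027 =21996423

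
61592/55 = 1119 + 47/55  =  1119.85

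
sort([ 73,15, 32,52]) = [ 15, 32, 52 , 73]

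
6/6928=3/3464 = 0.00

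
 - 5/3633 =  -1  +  3628/3633 = -  0.00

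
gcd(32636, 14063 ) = 41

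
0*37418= 0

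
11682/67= 174 + 24/67= 174.36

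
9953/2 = 9953/2 = 4976.50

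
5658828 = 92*61509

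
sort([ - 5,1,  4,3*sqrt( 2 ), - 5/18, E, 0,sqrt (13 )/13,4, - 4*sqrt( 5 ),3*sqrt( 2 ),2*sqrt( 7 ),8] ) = [ - 4*sqrt( 5),-5, - 5/18, 0,sqrt( 13 )/13,1,E, 4,4, 3 * sqrt( 2 ), 3* sqrt( 2 ),2*sqrt(7 ),8]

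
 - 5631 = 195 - 5826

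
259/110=2+ 39/110=2.35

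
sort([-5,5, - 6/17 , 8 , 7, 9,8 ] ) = [ - 5, - 6/17  ,  5,7, 8,  8, 9]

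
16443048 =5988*2746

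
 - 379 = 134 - 513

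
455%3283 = 455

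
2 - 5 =- 3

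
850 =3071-2221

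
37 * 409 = 15133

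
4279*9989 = 42742931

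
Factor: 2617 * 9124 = 23877508 = 2^2*2281^1*2617^1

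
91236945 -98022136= - 6785191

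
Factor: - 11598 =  - 2^1*3^1*1933^1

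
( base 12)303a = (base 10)5230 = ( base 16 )146E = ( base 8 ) 12156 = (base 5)131410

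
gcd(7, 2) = 1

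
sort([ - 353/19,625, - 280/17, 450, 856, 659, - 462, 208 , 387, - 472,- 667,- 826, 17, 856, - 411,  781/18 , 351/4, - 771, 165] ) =[ - 826, - 771,- 667, - 472, - 462, - 411, -353/19, - 280/17, 17 , 781/18, 351/4, 165, 208,387, 450, 625, 659,  856,856]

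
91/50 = 91/50 =1.82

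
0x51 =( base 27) 30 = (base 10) 81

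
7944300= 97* 81900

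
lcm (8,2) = 8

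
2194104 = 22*99732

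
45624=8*5703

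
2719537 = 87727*31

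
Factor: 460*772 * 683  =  242546960 =2^4 * 5^1*23^1*193^1*683^1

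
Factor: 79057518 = 2^1*3^1*19^1*693487^1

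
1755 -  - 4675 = 6430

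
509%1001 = 509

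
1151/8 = 143 + 7/8   =  143.88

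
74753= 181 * 413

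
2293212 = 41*55932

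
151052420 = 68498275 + 82554145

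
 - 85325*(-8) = 682600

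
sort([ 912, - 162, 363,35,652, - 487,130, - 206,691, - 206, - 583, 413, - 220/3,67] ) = [ - 583,  -  487 ,-206,-206, - 162, - 220/3,35 , 67,130, 363, 413, 652, 691, 912 ] 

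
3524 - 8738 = -5214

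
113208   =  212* 534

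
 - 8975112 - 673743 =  - 9648855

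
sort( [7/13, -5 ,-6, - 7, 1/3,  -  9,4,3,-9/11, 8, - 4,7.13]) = [ - 9, - 7, - 6, - 5, - 4, - 9/11,  1/3,7/13, 3, 4 , 7.13,8]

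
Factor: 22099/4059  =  3^( -2 )*7^2 = 49/9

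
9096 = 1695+7401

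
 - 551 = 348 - 899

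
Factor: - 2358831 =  - 3^1 * 19^1*29^1  *  1427^1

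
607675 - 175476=432199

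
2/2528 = 1/1264 = 0.00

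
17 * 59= 1003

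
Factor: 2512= 2^4 * 157^1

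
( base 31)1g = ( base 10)47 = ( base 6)115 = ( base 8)57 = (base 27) 1K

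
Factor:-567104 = - 2^6*8861^1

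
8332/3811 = 2 + 710/3811 = 2.19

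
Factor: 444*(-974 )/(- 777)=2^3* 7^ (  -  1)*487^1 =3896/7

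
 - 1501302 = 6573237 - 8074539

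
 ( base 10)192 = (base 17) B5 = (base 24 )80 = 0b11000000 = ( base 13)11a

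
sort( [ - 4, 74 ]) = [  -  4, 74] 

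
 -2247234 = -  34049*66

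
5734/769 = 5734/769 = 7.46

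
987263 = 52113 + 935150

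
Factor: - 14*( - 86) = 1204 = 2^2*7^1*43^1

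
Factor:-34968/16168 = -93/43=-3^1*31^1*43^( - 1)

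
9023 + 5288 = 14311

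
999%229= 83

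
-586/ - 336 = 293/168 = 1.74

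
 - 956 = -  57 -899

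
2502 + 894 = 3396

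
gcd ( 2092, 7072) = 4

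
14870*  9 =133830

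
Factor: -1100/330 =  - 10/3 = - 2^1*3^( - 1)*5^1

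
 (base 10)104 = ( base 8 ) 150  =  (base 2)1101000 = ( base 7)206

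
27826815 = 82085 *339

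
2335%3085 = 2335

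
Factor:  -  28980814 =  - 2^1*19^1*762653^1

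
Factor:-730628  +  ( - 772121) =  - 17^1*88397^1 = - 1502749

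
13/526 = 13/526= 0.02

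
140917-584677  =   -443760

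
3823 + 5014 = 8837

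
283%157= 126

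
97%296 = 97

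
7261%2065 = 1066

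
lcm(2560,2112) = 84480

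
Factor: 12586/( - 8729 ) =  - 62/43 = - 2^1*31^1*43^(  -  1)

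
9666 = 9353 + 313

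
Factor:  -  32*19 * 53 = - 32224 = - 2^5*19^1*53^1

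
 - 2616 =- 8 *327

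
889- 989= - 100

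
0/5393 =0 =0.00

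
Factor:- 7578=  - 2^1*3^2*421^1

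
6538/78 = 83 + 32/39 = 83.82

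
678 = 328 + 350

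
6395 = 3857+2538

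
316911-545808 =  - 228897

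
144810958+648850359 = 793661317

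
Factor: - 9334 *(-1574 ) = 2^2*13^1*359^1*787^1 = 14691716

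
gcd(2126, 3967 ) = 1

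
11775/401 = 11775/401 = 29.36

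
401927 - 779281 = - 377354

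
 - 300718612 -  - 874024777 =573306165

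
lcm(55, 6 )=330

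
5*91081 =455405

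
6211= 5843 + 368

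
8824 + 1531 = 10355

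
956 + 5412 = 6368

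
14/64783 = 14/64783 = 0.00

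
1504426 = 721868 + 782558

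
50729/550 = 50729/550 = 92.23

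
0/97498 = 0 = 0.00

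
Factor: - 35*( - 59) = 5^1*7^1*59^1 = 2065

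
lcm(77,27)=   2079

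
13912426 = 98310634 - 84398208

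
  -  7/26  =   - 7/26 =- 0.27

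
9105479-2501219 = 6604260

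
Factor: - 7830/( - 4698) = 3^ ( - 1 )*5^1 = 5/3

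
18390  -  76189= - 57799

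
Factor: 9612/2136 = 9/2  =  2^( - 1)*3^2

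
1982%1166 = 816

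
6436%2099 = 139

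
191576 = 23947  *8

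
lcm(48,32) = 96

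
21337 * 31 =661447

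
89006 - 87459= 1547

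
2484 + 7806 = 10290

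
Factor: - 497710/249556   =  -2^( - 1)*5^1*71^1*89^ (-1 ) = - 355/178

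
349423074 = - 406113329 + 755536403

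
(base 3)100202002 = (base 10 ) 7103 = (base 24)C7N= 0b1101110111111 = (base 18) 13GB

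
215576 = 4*53894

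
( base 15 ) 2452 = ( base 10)7727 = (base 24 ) D9N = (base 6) 55435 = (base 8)17057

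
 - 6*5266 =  - 31596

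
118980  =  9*13220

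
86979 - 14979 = 72000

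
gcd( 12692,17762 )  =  2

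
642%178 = 108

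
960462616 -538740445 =421722171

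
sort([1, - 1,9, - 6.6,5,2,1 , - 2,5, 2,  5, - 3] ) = [-6.6,-3, - 2, - 1,  1,1,2, 2,5,5, 5,9] 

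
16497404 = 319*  51716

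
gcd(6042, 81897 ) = 3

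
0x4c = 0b1001100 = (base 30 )2g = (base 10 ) 76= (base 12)64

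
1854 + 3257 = 5111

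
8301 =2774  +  5527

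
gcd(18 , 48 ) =6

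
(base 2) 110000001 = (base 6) 1441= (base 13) 238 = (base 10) 385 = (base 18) 137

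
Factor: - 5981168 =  - 2^4*373823^1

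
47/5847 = 47/5847 = 0.01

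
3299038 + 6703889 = 10002927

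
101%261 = 101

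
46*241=11086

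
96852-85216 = 11636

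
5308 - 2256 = 3052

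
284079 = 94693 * 3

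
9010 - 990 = 8020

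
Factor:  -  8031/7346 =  - 2^( - 1)*3^1*2677^1*3673^( - 1) 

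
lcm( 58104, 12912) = 116208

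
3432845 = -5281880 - - 8714725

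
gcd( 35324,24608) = 4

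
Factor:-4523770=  - 2^1*5^1*452377^1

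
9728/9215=512/485 = 1.06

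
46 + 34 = 80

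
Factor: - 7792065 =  - 3^3*5^1*57719^1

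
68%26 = 16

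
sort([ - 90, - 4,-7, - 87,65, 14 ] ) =[ - 90, - 87, - 7, - 4, 14, 65]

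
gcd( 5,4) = 1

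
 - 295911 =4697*( - 63) 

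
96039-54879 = 41160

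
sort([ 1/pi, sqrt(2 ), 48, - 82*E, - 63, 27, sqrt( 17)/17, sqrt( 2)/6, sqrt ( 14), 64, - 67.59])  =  [-82*E , - 67.59, - 63, sqrt ( 2 ) /6, sqrt(17) /17, 1/pi,  sqrt( 2), sqrt( 14),  27,48, 64]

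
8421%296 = 133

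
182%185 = 182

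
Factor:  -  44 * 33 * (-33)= 47916 = 2^2 * 3^2 * 11^3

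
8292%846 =678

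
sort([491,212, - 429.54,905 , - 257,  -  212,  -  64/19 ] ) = [-429.54, - 257,-212,-64/19,212,  491,905]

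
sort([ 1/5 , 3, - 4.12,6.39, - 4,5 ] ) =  [-4.12 , - 4,1/5,3 , 5, 6.39 ]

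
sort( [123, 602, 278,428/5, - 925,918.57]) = [ - 925, 428/5, 123, 278,602,918.57]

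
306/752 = 153/376  =  0.41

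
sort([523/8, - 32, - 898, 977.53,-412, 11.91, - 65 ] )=[ - 898, - 412, - 65, - 32 , 11.91,523/8,977.53]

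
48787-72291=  - 23504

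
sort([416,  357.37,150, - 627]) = [ - 627,  150, 357.37, 416]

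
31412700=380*82665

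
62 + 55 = 117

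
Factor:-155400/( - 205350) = 28/37 =2^2*7^1*37^( -1)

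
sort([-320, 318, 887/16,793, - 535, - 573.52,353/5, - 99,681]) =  [ - 573.52, - 535,-320, - 99,  887/16,353/5,318, 681,793] 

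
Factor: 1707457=1707457^1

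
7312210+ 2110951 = 9423161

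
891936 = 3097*288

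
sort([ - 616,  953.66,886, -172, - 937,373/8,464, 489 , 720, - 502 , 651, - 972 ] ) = [ - 972 , - 937 , - 616, - 502, - 172,373/8,464 , 489,651, 720 , 886, 953.66 ]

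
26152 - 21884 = 4268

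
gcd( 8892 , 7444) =4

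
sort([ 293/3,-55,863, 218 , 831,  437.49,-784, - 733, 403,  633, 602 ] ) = [ - 784, - 733,  -  55,293/3,218, 403, 437.49, 602,633 , 831, 863 ]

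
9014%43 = 27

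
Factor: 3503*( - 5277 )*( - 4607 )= 85161919917 = 3^1*17^1*31^1*113^1*271^1*1759^1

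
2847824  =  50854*56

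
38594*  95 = 3666430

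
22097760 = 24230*912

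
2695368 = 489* 5512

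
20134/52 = 10067/26 =387.19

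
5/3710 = 1/742=0.00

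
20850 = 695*30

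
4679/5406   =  4679/5406 = 0.87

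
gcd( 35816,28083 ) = 407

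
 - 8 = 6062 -6070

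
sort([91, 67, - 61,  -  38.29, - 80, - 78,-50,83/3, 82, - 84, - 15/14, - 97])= [ - 97, - 84  , - 80,-78 ,- 61,  -  50,-38.29, - 15/14,83/3 , 67, 82 , 91 ] 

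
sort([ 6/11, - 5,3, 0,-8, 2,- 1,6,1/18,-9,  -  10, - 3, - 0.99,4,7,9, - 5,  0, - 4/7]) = [ - 10, - 9, - 8  ,-5, - 5, -3, - 1, - 0.99, -4/7,  0, 0, 1/18,  6/11,  2, 3, 4, 6 , 7, 9]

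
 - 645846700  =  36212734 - 682059434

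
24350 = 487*50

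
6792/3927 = 2264/1309 = 1.73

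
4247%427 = 404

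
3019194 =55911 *54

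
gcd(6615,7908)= 3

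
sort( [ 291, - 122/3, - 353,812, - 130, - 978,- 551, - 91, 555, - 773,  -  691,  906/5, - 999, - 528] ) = [ - 999, - 978, - 773,  -  691 ,  -  551, - 528, - 353, - 130, - 91, - 122/3,906/5,291, 555,812 ]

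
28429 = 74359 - 45930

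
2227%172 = 163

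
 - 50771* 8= - 406168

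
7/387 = 7/387 = 0.02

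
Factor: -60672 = -2^8*3^1*79^1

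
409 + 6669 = 7078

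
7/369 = 7/369=0.02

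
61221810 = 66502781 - 5280971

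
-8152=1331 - 9483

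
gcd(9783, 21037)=1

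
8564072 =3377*2536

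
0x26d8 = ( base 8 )23330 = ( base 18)1cc8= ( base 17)206G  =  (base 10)9944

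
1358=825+533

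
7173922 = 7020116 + 153806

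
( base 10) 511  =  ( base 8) 777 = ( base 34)F1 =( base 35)el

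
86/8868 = 43/4434 = 0.01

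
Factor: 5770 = 2^1*5^1*577^1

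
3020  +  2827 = 5847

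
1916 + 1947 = 3863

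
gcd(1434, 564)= 6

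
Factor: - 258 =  - 2^1*3^1*43^1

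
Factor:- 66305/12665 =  - 17^( - 1 )*89^1= - 89/17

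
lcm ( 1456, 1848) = 48048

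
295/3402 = 295/3402 = 0.09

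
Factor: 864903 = 3^1 *13^1 * 67^1*331^1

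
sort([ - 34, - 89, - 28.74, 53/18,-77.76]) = [ - 89, - 77.76,  -  34, - 28.74,53/18] 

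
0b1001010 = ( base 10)74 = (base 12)62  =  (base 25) 2o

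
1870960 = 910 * 2056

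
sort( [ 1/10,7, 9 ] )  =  [1/10,7,9]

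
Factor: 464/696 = 2^1*3^( - 1 )  =  2/3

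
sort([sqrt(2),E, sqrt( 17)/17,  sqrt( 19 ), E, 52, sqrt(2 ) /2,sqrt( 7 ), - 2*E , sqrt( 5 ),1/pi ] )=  [-2 *E,sqrt(17) /17,  1/pi, sqrt (2 ) /2,sqrt( 2 ), sqrt (5),  sqrt( 7 ),E,E,  sqrt(19), 52 ]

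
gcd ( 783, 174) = 87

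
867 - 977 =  - 110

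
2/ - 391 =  - 1+389/391 = - 0.01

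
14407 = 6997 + 7410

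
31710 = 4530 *7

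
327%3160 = 327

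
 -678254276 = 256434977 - 934689253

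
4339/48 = 90 + 19/48 = 90.40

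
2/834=1/417= 0.00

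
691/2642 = 691/2642 = 0.26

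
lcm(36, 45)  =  180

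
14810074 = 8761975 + 6048099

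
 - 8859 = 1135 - 9994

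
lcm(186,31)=186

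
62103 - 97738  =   - 35635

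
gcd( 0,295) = 295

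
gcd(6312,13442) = 2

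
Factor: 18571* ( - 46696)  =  -867191416  =  - 2^3 * 7^2*13^1 * 379^1 * 449^1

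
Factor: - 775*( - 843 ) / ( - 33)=  -  5^2*11^( - 1 )*31^1*281^1 = - 217775/11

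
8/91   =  8/91 =0.09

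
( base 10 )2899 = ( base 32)2QJ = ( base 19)80b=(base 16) B53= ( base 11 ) 21A6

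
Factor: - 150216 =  -2^3*3^1 * 11^1*569^1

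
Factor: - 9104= -2^4*569^1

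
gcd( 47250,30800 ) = 350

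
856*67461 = 57746616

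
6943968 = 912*7614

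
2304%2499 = 2304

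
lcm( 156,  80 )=3120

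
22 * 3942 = 86724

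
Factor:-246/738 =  - 3^( - 1 ) = - 1/3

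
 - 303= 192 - 495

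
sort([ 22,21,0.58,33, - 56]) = [ -56,0.58, 21, 22 , 33] 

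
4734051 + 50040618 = 54774669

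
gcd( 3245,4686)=11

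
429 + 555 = 984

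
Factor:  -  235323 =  - 3^2*11^1 * 2377^1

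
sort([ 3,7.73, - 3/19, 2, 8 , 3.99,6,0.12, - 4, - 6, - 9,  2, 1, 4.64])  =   [ - 9, - 6, - 4,-3/19, 0.12,1, 2,2,  3,3.99,4.64,6,  7.73, 8 ]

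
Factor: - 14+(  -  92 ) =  - 2^1*53^1 = - 106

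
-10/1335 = -1 + 265/267=- 0.01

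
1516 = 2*758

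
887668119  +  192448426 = 1080116545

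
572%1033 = 572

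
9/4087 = 9/4087 = 0.00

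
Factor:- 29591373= - 3^1*7^1*17^1*82889^1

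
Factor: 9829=9829^1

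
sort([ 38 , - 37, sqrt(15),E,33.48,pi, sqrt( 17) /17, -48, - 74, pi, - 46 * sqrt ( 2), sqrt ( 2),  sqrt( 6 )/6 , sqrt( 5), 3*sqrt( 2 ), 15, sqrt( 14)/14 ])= [ - 74, - 46 * sqrt( 2),- 48, - 37, sqrt( 17) /17,  sqrt( 14)/14, sqrt( 6 )/6,sqrt( 2), sqrt( 5 ), E,pi,  pi , sqrt(15),3 * sqrt( 2 ), 15, 33.48,  38]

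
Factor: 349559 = 7^1 * 49937^1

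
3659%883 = 127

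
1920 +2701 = 4621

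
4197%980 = 277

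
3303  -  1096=2207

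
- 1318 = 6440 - 7758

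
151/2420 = 151/2420 = 0.06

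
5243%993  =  278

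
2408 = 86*28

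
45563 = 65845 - 20282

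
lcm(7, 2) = 14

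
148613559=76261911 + 72351648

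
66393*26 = 1726218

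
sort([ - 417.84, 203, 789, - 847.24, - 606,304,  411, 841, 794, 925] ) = [-847.24, - 606,-417.84,203,304, 411,789, 794 , 841, 925] 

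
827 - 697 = 130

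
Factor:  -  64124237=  - 61^1*467^1*2251^1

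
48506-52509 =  - 4003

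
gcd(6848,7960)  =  8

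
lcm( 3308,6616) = 6616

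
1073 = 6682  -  5609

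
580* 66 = 38280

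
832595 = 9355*89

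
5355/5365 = 1071/1073 = 1.00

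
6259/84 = 6259/84 = 74.51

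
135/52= 135/52= 2.60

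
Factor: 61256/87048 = 3^( - 3 )*19^1 = 19/27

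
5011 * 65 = 325715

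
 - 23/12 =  - 2+ 1/12  =  -1.92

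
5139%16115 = 5139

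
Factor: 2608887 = 3^1*103^1*8443^1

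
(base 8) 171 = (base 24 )51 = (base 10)121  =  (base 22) 5b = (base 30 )41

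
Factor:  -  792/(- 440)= 3^2 *5^( - 1) = 9/5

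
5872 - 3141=2731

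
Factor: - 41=-41^1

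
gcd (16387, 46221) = 7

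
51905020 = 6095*8516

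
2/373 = 2/373 = 0.01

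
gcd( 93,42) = 3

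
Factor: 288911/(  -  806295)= - 3^(-1)*5^(-1)*7^(-1 )*149^1*277^1*1097^(-1)=- 41273/115185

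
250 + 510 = 760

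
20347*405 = 8240535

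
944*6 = 5664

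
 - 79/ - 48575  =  79/48575 = 0.00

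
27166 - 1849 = 25317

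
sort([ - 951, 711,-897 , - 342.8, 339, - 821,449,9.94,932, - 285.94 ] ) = [ -951, - 897 , - 821,  -  342.8,-285.94,9.94,339, 449, 711, 932 ]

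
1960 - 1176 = 784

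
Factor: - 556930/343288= - 305/188= -2^ ( - 2)*5^1 * 47^(  -  1)*61^1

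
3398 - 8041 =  - 4643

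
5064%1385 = 909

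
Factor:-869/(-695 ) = 5^( - 1)*11^1*79^1*139^( - 1)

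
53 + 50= 103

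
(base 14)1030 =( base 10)2786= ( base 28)3FE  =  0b101011100010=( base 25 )4bb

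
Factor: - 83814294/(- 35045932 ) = 2^(-1 )*3^1*53^( - 1 )*167^1*233^1*359^1*165311^(  -  1) = 41907147/17522966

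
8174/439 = 18 + 272/439 = 18.62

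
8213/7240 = 1 + 973/7240 = 1.13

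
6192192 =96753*64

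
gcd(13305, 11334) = 3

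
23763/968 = 23763/968= 24.55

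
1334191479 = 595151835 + 739039644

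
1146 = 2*573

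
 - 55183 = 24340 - 79523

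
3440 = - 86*( - 40)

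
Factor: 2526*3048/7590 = 2^3 * 3^1 * 5^( - 1) * 11^( - 1)*23^(  -  1 )  *127^1*421^1 = 1283208/1265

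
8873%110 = 73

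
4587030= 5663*810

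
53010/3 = 17670 = 17670.00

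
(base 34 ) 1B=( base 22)21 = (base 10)45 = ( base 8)55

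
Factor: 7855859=11^1*714169^1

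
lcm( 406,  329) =19082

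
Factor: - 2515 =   -  5^1*503^1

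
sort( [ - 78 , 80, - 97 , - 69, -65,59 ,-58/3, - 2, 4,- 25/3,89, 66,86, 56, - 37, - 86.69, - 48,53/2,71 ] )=[ - 97,-86.69, - 78, -69, - 65, - 48, - 37, - 58/3, - 25/3,-2, 4, 53/2,56,59, 66, 71, 80,  86 , 89 ] 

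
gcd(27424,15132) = 4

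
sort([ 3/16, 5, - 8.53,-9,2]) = [ - 9, - 8.53,3/16,2, 5 ]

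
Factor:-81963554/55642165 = -2^1 * 5^(-1 )*19^(-1 )*293^(- 1)*1999^( - 1 )* 5323^1*7699^1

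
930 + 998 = 1928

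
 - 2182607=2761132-4943739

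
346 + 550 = 896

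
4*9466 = 37864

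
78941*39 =3078699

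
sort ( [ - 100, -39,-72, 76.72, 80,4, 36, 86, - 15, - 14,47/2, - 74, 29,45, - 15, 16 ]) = [ - 100, - 74, - 72, - 39 , - 15, - 15,-14,4,  16,47/2, 29, 36,  45, 76.72,80,  86]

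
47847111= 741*64571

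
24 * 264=6336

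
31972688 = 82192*389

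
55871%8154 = 6947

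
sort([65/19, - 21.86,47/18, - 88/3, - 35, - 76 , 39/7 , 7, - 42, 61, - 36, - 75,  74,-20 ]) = [-76, - 75, - 42, - 36, - 35 , - 88/3, -21.86, - 20, 47/18,65/19, 39/7,7, 61 , 74]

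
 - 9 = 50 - 59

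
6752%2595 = 1562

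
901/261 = 901/261 = 3.45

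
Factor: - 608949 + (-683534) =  -1292483= - 31^1*173^1*241^1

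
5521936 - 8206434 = -2684498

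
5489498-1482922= 4006576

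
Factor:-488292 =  - 2^2*3^1*7^1 *5813^1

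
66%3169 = 66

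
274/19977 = 274/19977=   0.01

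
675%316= 43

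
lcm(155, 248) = 1240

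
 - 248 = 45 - 293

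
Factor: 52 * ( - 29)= - 1508 = -  2^2*13^1*29^1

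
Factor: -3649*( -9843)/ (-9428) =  - 35917107/9428 = - 2^ (-2 )*3^1*17^1*41^1*89^1*193^1*2357^ (  -  1 )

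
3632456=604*6014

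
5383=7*769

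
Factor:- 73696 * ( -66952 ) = 2^8  *  7^2*47^1 * 8369^1 = 4934094592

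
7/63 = 1/9 = 0.11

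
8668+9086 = 17754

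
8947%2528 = 1363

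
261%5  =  1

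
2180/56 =38 + 13/14 = 38.93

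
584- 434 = 150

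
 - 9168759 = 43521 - 9212280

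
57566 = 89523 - 31957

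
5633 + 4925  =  10558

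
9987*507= 5063409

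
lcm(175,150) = 1050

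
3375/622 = 5 + 265/622 = 5.43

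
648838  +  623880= 1272718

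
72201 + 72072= 144273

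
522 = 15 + 507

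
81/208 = 81/208 = 0.39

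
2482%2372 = 110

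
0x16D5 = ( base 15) 1AEA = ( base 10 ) 5845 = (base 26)8GL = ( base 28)7CL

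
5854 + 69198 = 75052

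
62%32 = 30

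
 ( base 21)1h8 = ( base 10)806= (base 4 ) 30212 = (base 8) 1446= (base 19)248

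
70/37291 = 70/37291= 0.00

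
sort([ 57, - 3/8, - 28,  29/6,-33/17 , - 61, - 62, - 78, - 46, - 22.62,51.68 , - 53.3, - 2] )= [ - 78, - 62, - 61, - 53.3, - 46,-28, - 22.62, - 2, - 33/17 ,  -  3/8,29/6,51.68,57 ] 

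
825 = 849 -24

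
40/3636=10/909 = 0.01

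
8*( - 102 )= - 816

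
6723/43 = 156+15/43 = 156.35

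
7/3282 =7/3282  =  0.00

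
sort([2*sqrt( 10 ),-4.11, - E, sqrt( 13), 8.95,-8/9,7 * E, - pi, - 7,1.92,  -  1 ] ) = [ - 7, - 4.11  , - pi, - E, - 1 , - 8/9, 1.92,sqrt(13 ) , 2*sqrt( 10),8.95,7*E]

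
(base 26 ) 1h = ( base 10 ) 43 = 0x2b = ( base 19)25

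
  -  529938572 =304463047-834401619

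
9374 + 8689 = 18063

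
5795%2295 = 1205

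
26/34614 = 13/17307 = 0.00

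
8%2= 0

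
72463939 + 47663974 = 120127913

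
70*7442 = 520940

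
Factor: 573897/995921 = 3^1*229^( - 1 )*4349^ ( - 1 )*191299^1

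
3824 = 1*3824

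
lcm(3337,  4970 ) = 233590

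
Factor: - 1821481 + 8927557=7106076 = 2^2*3^3* 19^1*  3463^1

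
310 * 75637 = 23447470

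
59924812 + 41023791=100948603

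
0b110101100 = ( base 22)ja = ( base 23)IE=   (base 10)428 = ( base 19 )13a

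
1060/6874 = 530/3437 = 0.15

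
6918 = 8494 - 1576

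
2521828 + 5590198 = 8112026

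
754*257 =193778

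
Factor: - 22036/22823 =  - 28/29  =  - 2^2 * 7^1*29^(-1) 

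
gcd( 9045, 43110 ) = 45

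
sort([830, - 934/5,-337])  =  [ - 337, - 934/5,830]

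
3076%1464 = 148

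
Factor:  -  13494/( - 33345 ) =346/855 =2^1 * 3^ ( - 2)*5^( - 1 )*19^( - 1 )*173^1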